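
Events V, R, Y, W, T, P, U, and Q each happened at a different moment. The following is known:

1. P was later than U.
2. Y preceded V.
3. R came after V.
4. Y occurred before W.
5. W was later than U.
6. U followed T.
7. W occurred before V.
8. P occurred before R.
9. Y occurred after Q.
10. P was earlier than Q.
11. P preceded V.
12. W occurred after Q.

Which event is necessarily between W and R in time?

V

Tracing the constraints gives W → V → R, so V sits after W and before R.
No other event is forced both after W and before R.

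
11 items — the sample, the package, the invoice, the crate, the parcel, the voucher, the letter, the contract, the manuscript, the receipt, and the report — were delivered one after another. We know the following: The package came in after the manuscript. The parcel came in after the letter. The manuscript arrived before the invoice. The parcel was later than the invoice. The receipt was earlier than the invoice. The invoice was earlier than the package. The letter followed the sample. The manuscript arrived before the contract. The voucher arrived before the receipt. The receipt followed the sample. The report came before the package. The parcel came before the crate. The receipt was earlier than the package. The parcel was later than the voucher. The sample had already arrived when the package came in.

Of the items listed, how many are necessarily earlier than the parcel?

6

Directly stated before the parcel: the invoice, the letter, and the voucher.
The manuscript reaches the parcel via the manuscript → the invoice → the parcel.
The receipt reaches the parcel via the receipt → the invoice → the parcel.
The sample reaches the parcel via the sample → the letter → the parcel.
No chain forces the contract (or any of the others) ahead of the parcel.
That's the invoice, the letter, the manuscript, the receipt, the sample, and the voucher — 6 in all.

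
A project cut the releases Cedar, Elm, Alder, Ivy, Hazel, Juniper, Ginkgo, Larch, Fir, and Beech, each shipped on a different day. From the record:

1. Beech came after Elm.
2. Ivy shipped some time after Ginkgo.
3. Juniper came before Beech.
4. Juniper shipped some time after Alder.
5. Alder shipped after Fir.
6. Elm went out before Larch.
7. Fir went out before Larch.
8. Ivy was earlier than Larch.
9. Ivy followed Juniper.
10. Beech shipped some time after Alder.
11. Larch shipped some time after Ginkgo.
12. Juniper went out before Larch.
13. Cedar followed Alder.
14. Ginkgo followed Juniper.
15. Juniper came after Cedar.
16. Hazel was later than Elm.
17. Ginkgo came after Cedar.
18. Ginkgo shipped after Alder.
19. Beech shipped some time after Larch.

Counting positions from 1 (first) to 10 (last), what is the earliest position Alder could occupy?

2

Fir must come before Alder — 1 forced predecessor.
Nothing else is forced ahead of Alder, so its earliest slot is position 1 + 1 = 2.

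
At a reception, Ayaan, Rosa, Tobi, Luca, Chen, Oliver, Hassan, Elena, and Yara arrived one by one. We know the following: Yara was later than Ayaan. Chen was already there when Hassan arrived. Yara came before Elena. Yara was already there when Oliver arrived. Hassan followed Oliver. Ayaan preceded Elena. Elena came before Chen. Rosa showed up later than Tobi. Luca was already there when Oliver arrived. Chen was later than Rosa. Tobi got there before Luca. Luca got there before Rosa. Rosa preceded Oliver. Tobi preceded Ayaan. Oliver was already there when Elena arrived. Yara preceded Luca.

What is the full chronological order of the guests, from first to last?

The constraints fix every adjacent pair, so only one ordering works:
Tobi → Ayaan → Yara → Luca → Rosa → Oliver → Elena → Chen → Hassan.

Tobi, Ayaan, Yara, Luca, Rosa, Oliver, Elena, Chen, Hassan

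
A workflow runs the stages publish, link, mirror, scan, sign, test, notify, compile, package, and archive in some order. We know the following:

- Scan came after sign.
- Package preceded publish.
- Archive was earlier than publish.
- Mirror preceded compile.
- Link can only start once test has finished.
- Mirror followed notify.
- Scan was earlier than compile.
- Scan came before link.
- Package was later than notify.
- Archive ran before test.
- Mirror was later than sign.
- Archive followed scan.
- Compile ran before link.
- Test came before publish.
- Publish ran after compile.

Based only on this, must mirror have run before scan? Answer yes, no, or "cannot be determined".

cannot be determined

No chain of stated constraints runs from mirror to scan, and none runs from scan to mirror either.
So the relative order of mirror and scan is not fixed by the given facts.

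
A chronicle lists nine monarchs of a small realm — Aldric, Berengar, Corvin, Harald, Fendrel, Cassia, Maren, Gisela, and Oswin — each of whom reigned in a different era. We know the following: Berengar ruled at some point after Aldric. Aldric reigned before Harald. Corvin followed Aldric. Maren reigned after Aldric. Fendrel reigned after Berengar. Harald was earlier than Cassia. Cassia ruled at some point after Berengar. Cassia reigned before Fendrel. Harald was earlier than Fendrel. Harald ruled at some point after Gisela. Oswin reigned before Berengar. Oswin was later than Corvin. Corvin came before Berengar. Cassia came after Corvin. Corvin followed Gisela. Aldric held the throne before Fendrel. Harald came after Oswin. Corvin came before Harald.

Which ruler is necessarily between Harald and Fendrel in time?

Tracing the constraints gives Harald → Cassia → Fendrel, so Cassia sits after Harald and before Fendrel.
No other ruler is forced both after Harald and before Fendrel.

Cassia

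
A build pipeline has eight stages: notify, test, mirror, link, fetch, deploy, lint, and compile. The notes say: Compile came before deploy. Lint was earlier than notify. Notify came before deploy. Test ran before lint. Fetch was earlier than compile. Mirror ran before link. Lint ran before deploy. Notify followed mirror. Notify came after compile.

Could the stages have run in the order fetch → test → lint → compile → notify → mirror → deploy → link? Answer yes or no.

The constraints require mirror before notify, but in the proposed sequence notify appears ahead of mirror. That one violation is enough.

no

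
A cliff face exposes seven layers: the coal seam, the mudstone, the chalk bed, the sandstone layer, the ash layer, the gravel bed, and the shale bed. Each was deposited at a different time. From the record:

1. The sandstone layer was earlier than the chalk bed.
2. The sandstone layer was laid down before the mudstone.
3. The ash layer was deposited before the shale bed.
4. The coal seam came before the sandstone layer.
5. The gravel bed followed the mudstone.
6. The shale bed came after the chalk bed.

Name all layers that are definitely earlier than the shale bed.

the ash layer, the chalk bed, the coal seam, the sandstone layer

Directly stated before the shale bed: the ash layer and the chalk bed.
The coal seam reaches the shale bed via the coal seam → the sandstone layer → the chalk bed → the shale bed.
The sandstone layer reaches the shale bed via the sandstone layer → the chalk bed → the shale bed.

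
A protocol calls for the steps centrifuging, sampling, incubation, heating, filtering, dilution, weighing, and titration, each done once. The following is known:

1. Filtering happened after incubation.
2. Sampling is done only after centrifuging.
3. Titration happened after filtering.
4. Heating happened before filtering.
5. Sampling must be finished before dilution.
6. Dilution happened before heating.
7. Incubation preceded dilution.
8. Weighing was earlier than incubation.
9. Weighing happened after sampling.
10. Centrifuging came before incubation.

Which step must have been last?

titration

Every other step has a chain of constraints placing it before titration, so titration is last.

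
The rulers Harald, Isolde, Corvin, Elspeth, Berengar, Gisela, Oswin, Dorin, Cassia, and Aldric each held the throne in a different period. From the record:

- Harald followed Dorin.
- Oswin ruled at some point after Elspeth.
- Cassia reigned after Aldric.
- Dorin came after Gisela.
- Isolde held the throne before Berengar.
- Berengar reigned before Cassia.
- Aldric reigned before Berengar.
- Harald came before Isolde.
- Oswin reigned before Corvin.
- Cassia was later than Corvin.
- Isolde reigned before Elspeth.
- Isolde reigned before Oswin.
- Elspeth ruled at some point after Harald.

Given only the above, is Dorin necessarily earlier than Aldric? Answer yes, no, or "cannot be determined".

No chain of stated constraints runs from Dorin to Aldric, and none runs from Aldric to Dorin either.
So the relative order of Dorin and Aldric is not fixed by the given facts.

cannot be determined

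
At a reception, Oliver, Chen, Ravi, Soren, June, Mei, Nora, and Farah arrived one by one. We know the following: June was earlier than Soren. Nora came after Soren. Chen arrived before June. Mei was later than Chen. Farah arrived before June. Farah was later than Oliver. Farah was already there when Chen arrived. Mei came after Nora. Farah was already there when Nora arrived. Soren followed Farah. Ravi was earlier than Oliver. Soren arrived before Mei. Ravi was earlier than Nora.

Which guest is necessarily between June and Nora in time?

Tracing the constraints gives June → Soren → Nora, so Soren sits after June and before Nora.
No other guest is forced both after June and before Nora.

Soren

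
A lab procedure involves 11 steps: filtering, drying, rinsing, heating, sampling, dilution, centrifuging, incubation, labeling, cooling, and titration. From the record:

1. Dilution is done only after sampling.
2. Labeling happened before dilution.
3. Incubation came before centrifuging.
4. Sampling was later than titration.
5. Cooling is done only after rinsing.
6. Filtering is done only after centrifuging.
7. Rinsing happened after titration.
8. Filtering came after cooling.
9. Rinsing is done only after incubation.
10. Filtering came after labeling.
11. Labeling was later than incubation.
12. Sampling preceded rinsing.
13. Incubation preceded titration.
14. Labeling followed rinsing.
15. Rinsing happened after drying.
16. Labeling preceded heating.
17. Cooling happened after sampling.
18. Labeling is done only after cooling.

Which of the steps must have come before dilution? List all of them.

cooling, drying, incubation, labeling, rinsing, sampling, titration

Directly stated before dilution: labeling and sampling.
Cooling reaches dilution via cooling → labeling → dilution.
Drying reaches dilution via drying → rinsing → labeling → dilution.
Incubation reaches dilution via incubation → labeling → dilution.
Likewise rinsing and titration each reach dilution by chaining the stated constraints.
No chain forces filtering (or any of the others) ahead of dilution.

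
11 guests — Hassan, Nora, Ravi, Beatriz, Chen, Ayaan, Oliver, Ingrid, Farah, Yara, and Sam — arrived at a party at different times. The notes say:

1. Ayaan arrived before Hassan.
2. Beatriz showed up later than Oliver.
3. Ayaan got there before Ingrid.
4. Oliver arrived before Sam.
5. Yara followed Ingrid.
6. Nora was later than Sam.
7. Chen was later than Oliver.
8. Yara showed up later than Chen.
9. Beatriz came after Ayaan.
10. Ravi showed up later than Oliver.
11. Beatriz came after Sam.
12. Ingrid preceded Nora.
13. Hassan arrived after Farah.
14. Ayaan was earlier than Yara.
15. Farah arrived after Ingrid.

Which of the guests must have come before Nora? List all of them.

Directly stated before Nora: Ingrid and Sam.
Ayaan reaches Nora via Ayaan → Ingrid → Nora.
Oliver reaches Nora via Oliver → Sam → Nora.
No chain forces Chen (or any of the others) ahead of Nora.

Ayaan, Ingrid, Oliver, Sam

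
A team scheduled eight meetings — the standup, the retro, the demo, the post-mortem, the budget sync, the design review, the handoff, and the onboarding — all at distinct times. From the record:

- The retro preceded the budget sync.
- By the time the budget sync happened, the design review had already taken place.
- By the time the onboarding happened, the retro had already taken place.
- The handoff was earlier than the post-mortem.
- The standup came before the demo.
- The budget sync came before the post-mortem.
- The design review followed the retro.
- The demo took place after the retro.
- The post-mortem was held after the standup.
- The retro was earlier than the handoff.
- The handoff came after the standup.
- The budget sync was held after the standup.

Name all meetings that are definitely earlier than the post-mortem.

the budget sync, the design review, the handoff, the retro, the standup

Directly stated before the post-mortem: the budget sync, the handoff, and the standup.
The design review reaches the post-mortem via the design review → the budget sync → the post-mortem.
The retro reaches the post-mortem via the retro → the budget sync → the post-mortem.
No chain forces the onboarding (or any of the others) ahead of the post-mortem.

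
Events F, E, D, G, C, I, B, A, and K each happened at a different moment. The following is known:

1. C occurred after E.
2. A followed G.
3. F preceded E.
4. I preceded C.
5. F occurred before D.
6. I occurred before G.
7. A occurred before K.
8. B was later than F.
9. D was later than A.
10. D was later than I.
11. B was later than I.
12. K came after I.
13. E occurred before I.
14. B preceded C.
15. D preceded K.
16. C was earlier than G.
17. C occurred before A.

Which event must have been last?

Every other event has a chain of constraints placing it before K, so K is last.

K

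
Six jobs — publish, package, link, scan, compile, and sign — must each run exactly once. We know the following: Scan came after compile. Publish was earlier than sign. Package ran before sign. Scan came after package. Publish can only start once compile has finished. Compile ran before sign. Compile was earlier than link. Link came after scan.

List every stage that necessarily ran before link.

compile, package, scan

Directly stated before link: compile and scan.
Package reaches link via package → scan → link.
No chain forces publish (or any of the others) ahead of link.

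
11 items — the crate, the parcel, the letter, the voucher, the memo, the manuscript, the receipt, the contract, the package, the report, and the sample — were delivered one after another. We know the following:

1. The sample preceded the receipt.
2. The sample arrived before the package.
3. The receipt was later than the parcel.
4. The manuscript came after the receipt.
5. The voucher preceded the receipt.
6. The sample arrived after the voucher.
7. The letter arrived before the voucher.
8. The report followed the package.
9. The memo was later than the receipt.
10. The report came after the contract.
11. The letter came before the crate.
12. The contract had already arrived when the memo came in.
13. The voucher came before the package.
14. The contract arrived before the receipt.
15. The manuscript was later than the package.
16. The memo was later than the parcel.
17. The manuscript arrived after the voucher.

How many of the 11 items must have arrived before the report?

5

Directly stated before the report: the contract and the package.
The letter reaches the report via the letter → the voucher → the package → the report.
The sample reaches the report via the sample → the package → the report.
The voucher reaches the report via the voucher → the package → the report.
No chain forces the parcel (or any of the others) ahead of the report.
That's the contract, the letter, the package, the sample, and the voucher — 5 in all.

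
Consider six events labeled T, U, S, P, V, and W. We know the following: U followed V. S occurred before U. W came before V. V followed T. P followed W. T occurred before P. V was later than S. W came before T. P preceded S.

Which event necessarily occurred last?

U

Every other event has a chain of constraints placing it before U, so U is last.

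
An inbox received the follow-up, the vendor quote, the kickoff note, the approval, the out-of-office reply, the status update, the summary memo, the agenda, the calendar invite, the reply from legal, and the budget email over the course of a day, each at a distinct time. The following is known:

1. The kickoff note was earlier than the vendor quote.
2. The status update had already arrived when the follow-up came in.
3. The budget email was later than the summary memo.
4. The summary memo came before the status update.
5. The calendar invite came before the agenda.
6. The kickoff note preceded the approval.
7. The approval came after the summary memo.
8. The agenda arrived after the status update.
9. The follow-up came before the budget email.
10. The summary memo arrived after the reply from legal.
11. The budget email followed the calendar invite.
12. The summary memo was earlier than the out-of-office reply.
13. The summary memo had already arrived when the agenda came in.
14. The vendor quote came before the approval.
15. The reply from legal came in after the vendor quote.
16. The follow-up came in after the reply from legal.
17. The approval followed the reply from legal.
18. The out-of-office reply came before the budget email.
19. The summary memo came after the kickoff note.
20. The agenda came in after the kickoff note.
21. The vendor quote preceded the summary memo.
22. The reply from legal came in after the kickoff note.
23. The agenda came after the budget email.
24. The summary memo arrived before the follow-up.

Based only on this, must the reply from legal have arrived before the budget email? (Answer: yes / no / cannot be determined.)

Chain the constraints: the reply from legal → the follow-up → the budget email. Each link is directly stated, so the reply from legal comes before the budget email.

yes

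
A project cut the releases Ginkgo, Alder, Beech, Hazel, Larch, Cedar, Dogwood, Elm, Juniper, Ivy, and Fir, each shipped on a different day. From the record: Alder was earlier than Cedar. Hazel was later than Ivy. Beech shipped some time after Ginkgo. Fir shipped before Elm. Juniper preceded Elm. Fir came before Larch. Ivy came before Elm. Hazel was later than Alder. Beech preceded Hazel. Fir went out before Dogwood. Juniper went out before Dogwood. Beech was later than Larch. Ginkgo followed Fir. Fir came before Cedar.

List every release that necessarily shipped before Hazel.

Directly stated before Hazel: Alder, Beech, and Ivy.
Fir reaches Hazel via Fir → Larch → Beech → Hazel.
Ginkgo reaches Hazel via Ginkgo → Beech → Hazel.
Larch reaches Hazel via Larch → Beech → Hazel.

Alder, Beech, Fir, Ginkgo, Ivy, Larch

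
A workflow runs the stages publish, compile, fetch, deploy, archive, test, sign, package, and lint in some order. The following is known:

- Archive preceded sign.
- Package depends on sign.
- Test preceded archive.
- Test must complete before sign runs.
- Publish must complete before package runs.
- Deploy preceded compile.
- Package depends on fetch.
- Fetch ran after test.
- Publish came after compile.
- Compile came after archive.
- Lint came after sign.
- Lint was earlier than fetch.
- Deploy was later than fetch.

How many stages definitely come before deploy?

Directly stated before deploy: fetch.
Archive reaches deploy via archive → sign → lint → fetch → deploy.
Lint reaches deploy via lint → fetch → deploy.
Sign reaches deploy via sign → lint → fetch → deploy.
Likewise test reaches deploy by chaining the stated constraints.
No chain forces publish (or any of the others) ahead of deploy.
That's archive, fetch, lint, sign, and test — 5 in all.

5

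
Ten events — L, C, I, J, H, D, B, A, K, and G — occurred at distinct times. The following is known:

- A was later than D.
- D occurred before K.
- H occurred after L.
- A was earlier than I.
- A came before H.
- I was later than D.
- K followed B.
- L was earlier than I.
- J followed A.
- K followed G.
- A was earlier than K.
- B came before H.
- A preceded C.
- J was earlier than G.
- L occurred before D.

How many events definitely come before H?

4

Directly stated before H: A, B, and L.
D reaches H via D → A → H.
That's A, B, D, and L — 4 in all.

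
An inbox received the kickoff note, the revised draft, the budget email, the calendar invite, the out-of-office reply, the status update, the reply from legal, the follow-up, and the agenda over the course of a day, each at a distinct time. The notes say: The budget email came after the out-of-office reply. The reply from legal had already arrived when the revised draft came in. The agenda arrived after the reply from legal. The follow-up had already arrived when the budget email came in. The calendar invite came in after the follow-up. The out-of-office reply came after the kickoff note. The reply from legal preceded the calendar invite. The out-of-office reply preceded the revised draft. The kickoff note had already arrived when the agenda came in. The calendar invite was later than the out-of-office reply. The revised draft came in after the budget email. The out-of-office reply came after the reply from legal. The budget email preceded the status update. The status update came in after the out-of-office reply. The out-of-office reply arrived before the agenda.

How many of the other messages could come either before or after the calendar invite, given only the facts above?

Forced before the calendar invite: the follow-up, the kickoff note, the out-of-office reply, and the reply from legal.
That leaves the agenda, the budget email, the revised draft, and the status update with no forced order relative to the calendar invite — 4.

4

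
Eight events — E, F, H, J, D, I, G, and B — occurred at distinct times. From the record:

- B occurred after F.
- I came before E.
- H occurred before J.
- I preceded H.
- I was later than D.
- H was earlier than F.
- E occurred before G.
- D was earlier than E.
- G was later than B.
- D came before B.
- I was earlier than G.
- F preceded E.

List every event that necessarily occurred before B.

Directly stated before B: D and F.
H reaches B via H → F → B.
I reaches B via I → H → F → B.

D, F, H, I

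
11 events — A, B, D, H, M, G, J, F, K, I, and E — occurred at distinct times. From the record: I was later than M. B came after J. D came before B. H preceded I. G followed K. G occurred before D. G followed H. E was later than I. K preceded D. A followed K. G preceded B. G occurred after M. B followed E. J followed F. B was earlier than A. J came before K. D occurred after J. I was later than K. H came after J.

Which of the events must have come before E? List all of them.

Directly stated before E: I.
F reaches E via F → J → K → I → E.
H reaches E via H → I → E.
J reaches E via J → K → I → E.
Likewise K and M each reach E by chaining the stated constraints.
No chain forces G (or any of the others) ahead of E.

F, H, I, J, K, M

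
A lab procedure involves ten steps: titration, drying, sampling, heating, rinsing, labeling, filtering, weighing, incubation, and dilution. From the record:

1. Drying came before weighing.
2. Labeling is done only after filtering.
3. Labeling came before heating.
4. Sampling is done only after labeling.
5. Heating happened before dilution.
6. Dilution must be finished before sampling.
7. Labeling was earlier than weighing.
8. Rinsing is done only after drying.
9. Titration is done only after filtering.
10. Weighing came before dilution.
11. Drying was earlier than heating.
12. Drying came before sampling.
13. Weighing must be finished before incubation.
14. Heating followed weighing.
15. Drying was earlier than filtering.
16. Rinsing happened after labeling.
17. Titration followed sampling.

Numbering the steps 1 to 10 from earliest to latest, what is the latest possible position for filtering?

Filtering must come before dilution, heating, incubation, labeling, rinsing, sampling, titration, and weighing — 8 steps forced after it.
Everything else can be placed before filtering in some valid order, so filtering can sit as late as position 10 − 8 = 2.

2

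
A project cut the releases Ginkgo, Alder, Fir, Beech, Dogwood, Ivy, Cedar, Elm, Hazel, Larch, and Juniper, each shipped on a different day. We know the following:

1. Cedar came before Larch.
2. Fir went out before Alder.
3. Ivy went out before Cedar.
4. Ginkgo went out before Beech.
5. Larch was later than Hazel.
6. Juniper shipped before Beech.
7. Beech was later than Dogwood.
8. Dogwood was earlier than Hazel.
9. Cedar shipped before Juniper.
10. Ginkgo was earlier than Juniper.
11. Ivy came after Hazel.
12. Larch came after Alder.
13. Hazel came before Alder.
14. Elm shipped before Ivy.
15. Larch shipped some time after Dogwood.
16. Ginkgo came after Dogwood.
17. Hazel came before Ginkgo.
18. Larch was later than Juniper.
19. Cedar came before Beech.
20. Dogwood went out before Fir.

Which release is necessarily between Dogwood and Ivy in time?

Hazel

Tracing the constraints gives Dogwood → Hazel → Ivy, so Hazel sits after Dogwood and before Ivy.
No other release is forced both after Dogwood and before Ivy.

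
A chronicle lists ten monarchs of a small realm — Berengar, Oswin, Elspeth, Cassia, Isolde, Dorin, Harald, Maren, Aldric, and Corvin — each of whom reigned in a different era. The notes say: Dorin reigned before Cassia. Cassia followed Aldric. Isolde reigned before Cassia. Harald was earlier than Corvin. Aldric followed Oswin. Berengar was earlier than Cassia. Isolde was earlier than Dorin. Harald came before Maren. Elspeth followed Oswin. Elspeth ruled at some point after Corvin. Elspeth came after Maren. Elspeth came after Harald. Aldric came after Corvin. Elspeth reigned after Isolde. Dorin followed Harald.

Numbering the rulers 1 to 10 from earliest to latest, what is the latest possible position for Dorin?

Dorin must come before Cassia — 1 ruler forced after them.
Everything else can be placed before Dorin in some valid order, so Dorin can sit as late as position 10 − 1 = 9.

9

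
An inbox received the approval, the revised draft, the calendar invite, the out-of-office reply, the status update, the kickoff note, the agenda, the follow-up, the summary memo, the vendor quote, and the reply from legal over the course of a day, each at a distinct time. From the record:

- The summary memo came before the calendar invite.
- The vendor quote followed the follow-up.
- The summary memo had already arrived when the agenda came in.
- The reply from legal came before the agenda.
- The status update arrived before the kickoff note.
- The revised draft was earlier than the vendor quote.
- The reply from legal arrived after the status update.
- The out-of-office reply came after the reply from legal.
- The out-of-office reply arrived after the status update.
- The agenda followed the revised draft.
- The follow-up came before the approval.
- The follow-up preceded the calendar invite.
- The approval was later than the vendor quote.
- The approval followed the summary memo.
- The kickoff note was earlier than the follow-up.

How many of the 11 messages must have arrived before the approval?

Directly stated before the approval: the follow-up, the summary memo, and the vendor quote.
The kickoff note reaches the approval via the kickoff note → the follow-up → the approval.
The revised draft reaches the approval via the revised draft → the vendor quote → the approval.
The status update reaches the approval via the status update → the kickoff note → the follow-up → the approval.
No chain forces the out-of-office reply (or any of the others) ahead of the approval.
That's the follow-up, the kickoff note, the revised draft, the status update, the summary memo, and the vendor quote — 6 in all.

6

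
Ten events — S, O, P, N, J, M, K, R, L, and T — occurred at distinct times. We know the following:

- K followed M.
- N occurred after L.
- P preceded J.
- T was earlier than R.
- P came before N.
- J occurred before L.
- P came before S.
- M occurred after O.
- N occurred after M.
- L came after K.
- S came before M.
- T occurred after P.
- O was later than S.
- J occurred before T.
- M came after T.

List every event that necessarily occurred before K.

Directly stated before K: M.
J reaches K via J → T → M → K.
O reaches K via O → M → K.
P reaches K via P → S → M → K.
Likewise S and T each reach K by chaining the stated constraints.
No chain forces N (or any of the others) ahead of K.

J, M, O, P, S, T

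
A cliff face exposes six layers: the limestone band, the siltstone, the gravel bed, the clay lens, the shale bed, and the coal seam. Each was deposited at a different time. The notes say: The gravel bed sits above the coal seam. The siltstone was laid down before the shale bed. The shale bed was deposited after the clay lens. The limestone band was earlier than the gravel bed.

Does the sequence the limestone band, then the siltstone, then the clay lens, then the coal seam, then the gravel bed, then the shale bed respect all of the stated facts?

yes

Check each stated constraint against the proposed order — e.g. the limestone band is ahead of the gravel bed; the siltstone is ahead of the shale bed. Every pair is in the required order; nothing is violated.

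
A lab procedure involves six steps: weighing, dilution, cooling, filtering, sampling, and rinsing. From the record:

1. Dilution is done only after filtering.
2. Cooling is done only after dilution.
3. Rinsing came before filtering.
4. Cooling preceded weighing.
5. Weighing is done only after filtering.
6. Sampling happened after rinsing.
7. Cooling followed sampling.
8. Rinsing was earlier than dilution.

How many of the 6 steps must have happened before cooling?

4

Directly stated before cooling: dilution and sampling.
Filtering reaches cooling via filtering → dilution → cooling.
Rinsing reaches cooling via rinsing → sampling → cooling.
That's dilution, filtering, rinsing, and sampling — 4 in all.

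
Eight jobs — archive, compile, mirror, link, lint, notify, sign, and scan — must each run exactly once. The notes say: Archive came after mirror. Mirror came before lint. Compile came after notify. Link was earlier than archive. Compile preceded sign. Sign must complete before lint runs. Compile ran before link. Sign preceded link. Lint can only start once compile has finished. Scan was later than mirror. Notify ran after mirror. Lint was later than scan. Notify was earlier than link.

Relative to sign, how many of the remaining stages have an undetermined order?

Forced before sign: compile, mirror, and notify; forced after sign: archive, link, and lint.
That leaves scan with no forced order relative to sign — 1.

1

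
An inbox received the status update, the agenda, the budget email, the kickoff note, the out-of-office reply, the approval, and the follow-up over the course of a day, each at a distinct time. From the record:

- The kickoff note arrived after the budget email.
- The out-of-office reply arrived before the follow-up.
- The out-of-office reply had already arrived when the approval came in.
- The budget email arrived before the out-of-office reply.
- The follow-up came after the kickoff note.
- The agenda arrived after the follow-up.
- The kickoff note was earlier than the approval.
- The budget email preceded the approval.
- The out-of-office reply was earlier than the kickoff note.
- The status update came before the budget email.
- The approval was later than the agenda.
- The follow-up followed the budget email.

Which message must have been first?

the status update

The status update has a chain of constraints placing it before every other message, so the status update must be first.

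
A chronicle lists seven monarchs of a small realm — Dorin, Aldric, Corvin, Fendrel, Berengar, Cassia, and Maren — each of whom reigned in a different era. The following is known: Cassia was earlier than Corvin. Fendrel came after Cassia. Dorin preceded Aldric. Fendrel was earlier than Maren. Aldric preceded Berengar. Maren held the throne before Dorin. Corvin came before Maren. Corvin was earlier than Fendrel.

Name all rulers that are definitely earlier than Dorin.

Directly stated before Dorin: Maren.
Cassia reaches Dorin via Cassia → Fendrel → Maren → Dorin.
Corvin reaches Dorin via Corvin → Maren → Dorin.
Fendrel reaches Dorin via Fendrel → Maren → Dorin.

Cassia, Corvin, Fendrel, Maren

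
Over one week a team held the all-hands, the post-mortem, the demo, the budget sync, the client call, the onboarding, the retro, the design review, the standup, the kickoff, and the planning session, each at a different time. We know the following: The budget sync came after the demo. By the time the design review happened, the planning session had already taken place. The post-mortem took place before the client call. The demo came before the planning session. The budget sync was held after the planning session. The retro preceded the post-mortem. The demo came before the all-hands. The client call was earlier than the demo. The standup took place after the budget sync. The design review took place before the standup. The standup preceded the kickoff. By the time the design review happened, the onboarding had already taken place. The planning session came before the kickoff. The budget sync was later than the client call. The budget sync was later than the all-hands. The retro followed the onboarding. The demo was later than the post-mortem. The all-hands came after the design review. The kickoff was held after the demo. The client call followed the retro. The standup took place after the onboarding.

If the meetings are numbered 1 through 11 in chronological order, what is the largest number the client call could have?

The client call must come before the all-hands, the budget sync, the demo, the design review, the kickoff, the planning session, and the standup — 7 meetings forced after it.
Everything else can be placed before the client call in some valid order, so the client call can sit as late as position 11 − 7 = 4.

4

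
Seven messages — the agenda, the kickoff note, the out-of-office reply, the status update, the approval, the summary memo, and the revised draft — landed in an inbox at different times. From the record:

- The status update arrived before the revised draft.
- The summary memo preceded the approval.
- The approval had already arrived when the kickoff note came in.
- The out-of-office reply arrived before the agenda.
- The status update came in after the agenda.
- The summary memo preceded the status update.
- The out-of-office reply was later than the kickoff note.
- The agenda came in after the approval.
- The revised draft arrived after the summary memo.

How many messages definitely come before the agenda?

4

Directly stated before the agenda: the approval and the out-of-office reply.
The kickoff note reaches the agenda via the kickoff note → the out-of-office reply → the agenda.
The summary memo reaches the agenda via the summary memo → the approval → the agenda.
No chain forces the status update (or any of the others) ahead of the agenda.
That's the approval, the kickoff note, the out-of-office reply, and the summary memo — 4 in all.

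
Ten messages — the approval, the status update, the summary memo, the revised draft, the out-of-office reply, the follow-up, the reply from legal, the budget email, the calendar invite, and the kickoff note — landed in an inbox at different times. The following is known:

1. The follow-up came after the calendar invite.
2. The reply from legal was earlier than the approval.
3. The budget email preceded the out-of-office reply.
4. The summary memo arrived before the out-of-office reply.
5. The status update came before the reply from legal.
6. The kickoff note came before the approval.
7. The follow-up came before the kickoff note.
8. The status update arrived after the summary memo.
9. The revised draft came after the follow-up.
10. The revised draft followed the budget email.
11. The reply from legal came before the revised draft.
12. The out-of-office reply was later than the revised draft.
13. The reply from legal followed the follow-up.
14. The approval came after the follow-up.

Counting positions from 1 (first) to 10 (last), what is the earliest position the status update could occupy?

2

The summary memo must come before the status update — 1 forced predecessor.
Nothing else is forced ahead of the status update, so its earliest slot is position 1 + 1 = 2.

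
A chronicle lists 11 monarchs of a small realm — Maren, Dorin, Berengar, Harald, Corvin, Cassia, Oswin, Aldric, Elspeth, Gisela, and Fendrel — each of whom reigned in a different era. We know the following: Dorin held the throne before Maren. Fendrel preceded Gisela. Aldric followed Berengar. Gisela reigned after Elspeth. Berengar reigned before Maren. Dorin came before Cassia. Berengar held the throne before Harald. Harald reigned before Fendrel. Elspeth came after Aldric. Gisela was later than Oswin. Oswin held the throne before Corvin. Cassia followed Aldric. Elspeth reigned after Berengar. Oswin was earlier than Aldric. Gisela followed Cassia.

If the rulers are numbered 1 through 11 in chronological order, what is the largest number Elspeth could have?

Elspeth must come before Gisela — 1 ruler forced after them.
Everything else can be placed before Elspeth in some valid order, so Elspeth can sit as late as position 11 − 1 = 10.

10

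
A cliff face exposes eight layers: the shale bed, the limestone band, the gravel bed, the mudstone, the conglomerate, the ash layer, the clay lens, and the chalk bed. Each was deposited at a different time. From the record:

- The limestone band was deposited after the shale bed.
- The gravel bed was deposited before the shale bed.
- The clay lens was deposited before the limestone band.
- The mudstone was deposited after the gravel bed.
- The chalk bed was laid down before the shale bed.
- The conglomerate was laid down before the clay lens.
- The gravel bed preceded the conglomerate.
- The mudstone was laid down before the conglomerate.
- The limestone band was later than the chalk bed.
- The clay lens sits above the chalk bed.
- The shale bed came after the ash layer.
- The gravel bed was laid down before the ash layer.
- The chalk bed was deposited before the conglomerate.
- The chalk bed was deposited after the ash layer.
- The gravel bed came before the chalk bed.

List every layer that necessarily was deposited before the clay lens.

the ash layer, the chalk bed, the conglomerate, the gravel bed, the mudstone

Directly stated before the clay lens: the chalk bed and the conglomerate.
The ash layer reaches the clay lens via the ash layer → the chalk bed → the clay lens.
The gravel bed reaches the clay lens via the gravel bed → the chalk bed → the clay lens.
The mudstone reaches the clay lens via the mudstone → the conglomerate → the clay lens.
No chain forces the shale bed (or any of the others) ahead of the clay lens.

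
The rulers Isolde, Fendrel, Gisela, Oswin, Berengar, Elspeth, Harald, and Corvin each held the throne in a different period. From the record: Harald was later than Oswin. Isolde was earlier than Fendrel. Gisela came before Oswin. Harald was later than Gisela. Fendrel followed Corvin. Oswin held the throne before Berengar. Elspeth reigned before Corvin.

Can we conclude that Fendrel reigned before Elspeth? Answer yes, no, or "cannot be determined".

Tracing the constraints gives Elspeth → Corvin → Fendrel, so Elspeth must come before Fendrel.
That means Fendrel cannot be before Elspeth.

no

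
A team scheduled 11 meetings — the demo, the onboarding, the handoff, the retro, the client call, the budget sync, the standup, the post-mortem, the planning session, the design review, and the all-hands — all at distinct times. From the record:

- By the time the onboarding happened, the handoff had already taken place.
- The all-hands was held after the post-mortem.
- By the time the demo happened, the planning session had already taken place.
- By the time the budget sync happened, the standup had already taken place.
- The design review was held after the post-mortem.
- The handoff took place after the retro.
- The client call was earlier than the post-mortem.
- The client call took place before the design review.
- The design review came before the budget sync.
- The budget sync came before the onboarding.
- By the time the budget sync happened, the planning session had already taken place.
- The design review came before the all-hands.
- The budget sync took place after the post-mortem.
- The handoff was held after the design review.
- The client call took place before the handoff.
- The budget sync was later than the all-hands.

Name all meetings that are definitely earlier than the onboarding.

the all-hands, the budget sync, the client call, the design review, the handoff, the planning session, the post-mortem, the retro, the standup

Directly stated before the onboarding: the budget sync and the handoff.
The all-hands reaches the onboarding via the all-hands → the budget sync → the onboarding.
The client call reaches the onboarding via the client call → the handoff → the onboarding.
The design review reaches the onboarding via the design review → the budget sync → the onboarding.
Likewise the planning session, the post-mortem, the retro, and the standup each reach the onboarding by chaining the stated constraints.
No chain forces the demo ahead of the onboarding.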